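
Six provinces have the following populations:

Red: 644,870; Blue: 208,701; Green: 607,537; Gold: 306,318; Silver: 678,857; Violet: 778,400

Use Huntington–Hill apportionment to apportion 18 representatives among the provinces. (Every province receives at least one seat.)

With divisor 180769: modified quotas Red 3.567, Blue 1.155, Green 3.361, Gold 1.695, Silver 3.755, Violet 4.306.
Geometric-mean thresholds: Red √(3·4)=3.464, Blue √(1·2)=1.414, Green √(3·4)=3.464, Gold √(1·2)=1.414, Silver √(3·4)=3.464, Violet √(4·5)=4.472.
Each quota rounded against its threshold gives Red 4, Blue 1, Green 3, Gold 2, Silver 4, Violet 4 (total 18).

Red 4, Blue 1, Green 3, Gold 2, Silver 4, Violet 4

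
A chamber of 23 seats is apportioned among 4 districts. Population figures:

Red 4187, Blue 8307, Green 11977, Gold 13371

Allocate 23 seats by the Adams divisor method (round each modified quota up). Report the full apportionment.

Red 3; Blue 5; Green 7; Gold 8

Standard divisor 37842/23 ≈ 1645.304; standard quotas: Red 2.545, Blue 5.049, Green 7.280, Gold 8.127.
Rounding up gives 3, 6, 8, 9 = 26 seats, so the divisor must be adjusted.
With modified divisor 1800: modified quotas Red 2.326, Blue 4.615, Green 6.654, Gold 7.428.
Rounding up: Red 3, Blue 5, Green 7, Gold 8 (total 23).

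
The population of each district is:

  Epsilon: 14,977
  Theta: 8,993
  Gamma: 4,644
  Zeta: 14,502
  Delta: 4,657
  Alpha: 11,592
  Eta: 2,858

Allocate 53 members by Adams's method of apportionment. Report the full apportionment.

Epsilon: 12, Theta: 8, Gamma: 4, Zeta: 12, Delta: 4, Alpha: 10, Eta: 3

Standard divisor 62223/53 ≈ 1174.019; standard quotas: Epsilon 12.757, Theta 7.660, Gamma 3.956, Zeta 12.352, Delta 3.967, Alpha 9.874, Eta 2.434.
Rounding up gives 13, 8, 4, 13, 4, 10, 3 = 55 seats, so the divisor must be adjusted.
With modified divisor 1270: modified quotas Epsilon 11.793, Theta 7.081, Gamma 3.657, Zeta 11.419, Delta 3.667, Alpha 9.128, Eta 2.250.
Rounding up: Epsilon 12, Theta 8, Gamma 4, Zeta 12, Delta 4, Alpha 10, Eta 3 (total 53).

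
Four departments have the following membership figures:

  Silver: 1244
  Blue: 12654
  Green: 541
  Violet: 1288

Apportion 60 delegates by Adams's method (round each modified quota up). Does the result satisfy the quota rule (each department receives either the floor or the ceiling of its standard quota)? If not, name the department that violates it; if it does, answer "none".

Standard quotas: Silver 4.746, Blue 48.276, Green 2.064, Violet 4.914.
Adams allocation: Silver 5, Blue 47, Green 3, Violet 5.
Blue has quota 48.276 (lower 48, upper 49) but receives 47 — outside the quota interval.

Blue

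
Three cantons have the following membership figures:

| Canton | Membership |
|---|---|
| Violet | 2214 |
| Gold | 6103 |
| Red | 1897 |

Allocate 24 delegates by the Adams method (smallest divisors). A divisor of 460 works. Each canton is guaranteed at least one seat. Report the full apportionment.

With modified divisor 460: modified quotas Violet 4.813, Gold 13.267, Red 4.124.
Rounding up: Violet 5, Gold 14, Red 5 (total 24).

Violet=5; Gold=14; Red=5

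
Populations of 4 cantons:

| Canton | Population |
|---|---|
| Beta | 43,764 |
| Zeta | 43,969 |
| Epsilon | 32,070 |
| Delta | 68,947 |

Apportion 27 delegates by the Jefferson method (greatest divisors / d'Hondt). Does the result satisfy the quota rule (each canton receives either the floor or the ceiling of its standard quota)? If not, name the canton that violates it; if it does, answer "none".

none

Standard quotas: Beta 6.260, Zeta 6.290, Epsilon 4.587, Delta 9.863.
Jefferson allocation: Beta 6, Zeta 6, Epsilon 5, Delta 10.
Every allocation lies between the lower and upper quota.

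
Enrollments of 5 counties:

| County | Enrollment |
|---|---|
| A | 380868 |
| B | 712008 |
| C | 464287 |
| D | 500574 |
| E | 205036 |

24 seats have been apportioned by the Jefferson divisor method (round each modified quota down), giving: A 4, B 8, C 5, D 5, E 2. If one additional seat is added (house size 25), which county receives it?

Priority for the next seat is population ÷ (current seats + 1).
Priorities: A 76173.600, B 79112.000, C 77381.167, D 83429.000, E 68345.333.
Highest priority: D.

D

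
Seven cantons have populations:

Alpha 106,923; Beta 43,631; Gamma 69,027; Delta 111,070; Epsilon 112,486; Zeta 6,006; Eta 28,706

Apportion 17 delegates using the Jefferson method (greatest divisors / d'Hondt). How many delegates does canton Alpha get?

Standard divisor 477849/17 ≈ 28108.765; standard quotas: Alpha 3.804, Beta 1.552, Gamma 2.456, Delta 3.951, Epsilon 4.002, Zeta 0.214, Eta 1.021.
Rounding down gives 3, 1, 2, 3, 4, 0, 1 = 14 seats, so the divisor must be adjusted.
With modified divisor 22800: modified quotas Alpha 4.690, Beta 1.914, Gamma 3.027, Delta 4.871, Epsilon 4.934, Zeta 0.263, Eta 1.259.
Rounding down: Alpha 4, Beta 1, Gamma 3, Delta 4, Epsilon 4, Zeta 0, Eta 1 (total 17).
Alpha receives 4.

4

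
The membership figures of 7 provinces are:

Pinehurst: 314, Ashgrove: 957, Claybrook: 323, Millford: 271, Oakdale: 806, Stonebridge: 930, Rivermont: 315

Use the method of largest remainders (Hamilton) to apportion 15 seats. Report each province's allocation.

Pinehurst: 1, Ashgrove: 4, Claybrook: 1, Millford: 1, Oakdale: 3, Stonebridge: 4, Rivermont: 1

The standard divisor is 3916/15 ≈ 261.067.
Standard quotas: Pinehurst 1.203, Ashgrove 3.666, Claybrook 1.237, Millford 1.038, Oakdale 3.087, Stonebridge 3.562, Rivermont 1.207.
Lower quotas: Pinehurst 1, Ashgrove 3, Claybrook 1, Millford 1, Oakdale 3, Stonebridge 3, Rivermont 1 (sum 13, leaving 2 seats).
Remainders in descending order: Ashgrove 0.666, Stonebridge 0.562, Claybrook 0.237, Rivermont 0.207, Pinehurst 0.203, Oakdale 0.087, Millford 0.038.
The surplus seats go to Ashgrove, Stonebridge.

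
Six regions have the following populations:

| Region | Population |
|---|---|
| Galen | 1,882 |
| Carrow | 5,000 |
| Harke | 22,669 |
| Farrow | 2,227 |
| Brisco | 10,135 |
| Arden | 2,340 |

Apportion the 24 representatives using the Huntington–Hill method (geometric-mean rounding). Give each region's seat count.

Galen 1; Carrow 3; Harke 12; Farrow 1; Brisco 6; Arden 1

With divisor 1833: modified quotas Galen 1.027, Carrow 2.728, Harke 12.367, Farrow 1.215, Brisco 5.529, Arden 1.277.
Geometric-mean thresholds: Galen √(1·2)=1.414, Carrow √(2·3)=2.449, Harke √(12·13)=12.490, Farrow √(1·2)=1.414, Brisco √(5·6)=5.477, Arden √(1·2)=1.414.
Each quota rounded against its threshold gives Galen 1, Carrow 3, Harke 12, Farrow 1, Brisco 6, Arden 1 (total 24).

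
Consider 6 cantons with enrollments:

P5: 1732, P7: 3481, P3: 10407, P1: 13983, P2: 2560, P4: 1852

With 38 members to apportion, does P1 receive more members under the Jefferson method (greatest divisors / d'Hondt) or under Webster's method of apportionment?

Jefferson

Jefferson: P5 2, P7 4, P3 12, P1 16, P2 2, P4 2.
Webster: P5 2, P7 4, P3 12, P1 15, P2 3, P4 2.
P1 gets 16 under Jefferson and 15 under Webster.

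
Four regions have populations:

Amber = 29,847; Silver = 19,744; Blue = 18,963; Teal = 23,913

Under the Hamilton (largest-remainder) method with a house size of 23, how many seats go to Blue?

5

Standard divisor: 92467 ÷ 23 ≈ 4020.304.
Standard quotas: Amber 7.4241, Silver 4.9111, Blue 4.7168, Teal 5.9481.
Lower quotas: Amber 7, Silver 4, Blue 4, Teal 5 (sum 20, leaving 3 seats).
Remainders in descending order: Teal 0.9481, Silver 0.9111, Blue 0.7168, Amber 0.4241.
Largest remainders: Teal, Silver, Blue receive the extra seats.
Blue receives 5.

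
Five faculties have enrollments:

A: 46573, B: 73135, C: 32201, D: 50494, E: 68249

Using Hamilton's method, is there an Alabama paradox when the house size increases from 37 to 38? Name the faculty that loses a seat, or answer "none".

At 37 seats: A 6, B 10, C 5, D 7, E 9.
At 38 seats: A 7, B 10, C 4, D 7, E 10.
C drops from 5 to 4.

C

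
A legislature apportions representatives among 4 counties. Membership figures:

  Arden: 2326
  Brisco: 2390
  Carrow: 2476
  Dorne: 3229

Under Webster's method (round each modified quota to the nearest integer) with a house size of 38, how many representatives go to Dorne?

12

Standard divisor 10421/38 ≈ 274.237; standard quotas: Arden 8.482, Brisco 8.715, Carrow 9.029, Dorne 11.774.
Rounding to the nearest integer gives Arden 8, Brisco 9, Carrow 9, Dorne 12 — total 38, matching the house size, so no adjustment is needed.
Dorne receives 12.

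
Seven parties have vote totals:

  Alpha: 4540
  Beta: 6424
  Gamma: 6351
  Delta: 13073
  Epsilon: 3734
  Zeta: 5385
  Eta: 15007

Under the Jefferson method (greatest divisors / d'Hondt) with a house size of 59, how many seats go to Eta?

Standard divisor 54514/59 ≈ 923.966; standard quotas: Alpha 4.914, Beta 6.953, Gamma 6.874, Delta 14.149, Epsilon 4.041, Zeta 5.828, Eta 16.242.
Rounding down gives 4, 6, 6, 14, 4, 5, 16 = 55 seats, so the divisor must be adjusted.
With modified divisor 890: modified quotas Alpha 5.101, Beta 7.218, Gamma 7.136, Delta 14.689, Epsilon 4.196, Zeta 6.051, Eta 16.862.
Rounding down: Alpha 5, Beta 7, Gamma 7, Delta 14, Epsilon 4, Zeta 6, Eta 16 (total 59).
Eta receives 16.

16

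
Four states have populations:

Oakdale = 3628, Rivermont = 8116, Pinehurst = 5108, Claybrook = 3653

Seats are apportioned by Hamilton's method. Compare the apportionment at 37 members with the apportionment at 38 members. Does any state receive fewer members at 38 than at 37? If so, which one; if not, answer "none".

At 37 seats: Oakdale 6, Rivermont 15, Pinehurst 9, Claybrook 7.
At 38 seats: Oakdale 7, Rivermont 15, Pinehurst 9, Claybrook 7.
No state's allocation decreased.

none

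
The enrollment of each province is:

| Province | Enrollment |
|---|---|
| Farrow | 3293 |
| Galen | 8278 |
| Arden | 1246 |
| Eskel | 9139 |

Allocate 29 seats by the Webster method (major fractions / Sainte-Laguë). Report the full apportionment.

Standard divisor 21956/29 ≈ 757.103; standard quotas: Farrow 4.349, Galen 10.934, Arden 1.646, Eskel 12.071.
Rounding to the nearest integer gives Farrow 4, Galen 11, Arden 2, Eskel 12 — total 29, matching the house size, so no adjustment is needed.

Farrow: 4, Galen: 11, Arden: 2, Eskel: 12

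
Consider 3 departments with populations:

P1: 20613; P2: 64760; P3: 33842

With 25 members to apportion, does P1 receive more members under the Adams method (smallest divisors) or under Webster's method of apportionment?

Adams

Adams: P1 5, P2 13, P3 7.
Webster: P1 4, P2 14, P3 7.
P1 gets 5 under Adams and 4 under Webster.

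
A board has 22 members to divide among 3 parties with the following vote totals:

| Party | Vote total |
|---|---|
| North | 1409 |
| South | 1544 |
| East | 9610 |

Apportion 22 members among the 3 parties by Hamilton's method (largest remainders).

North 2, South 3, East 17

Total 12563; standard divisor 12563/22 ≈ 571.045.
Standard quotas: North 2.4674, South 2.7038, East 16.8288.
Lower quotas: North 2, South 2, East 16 (sum 20, leaving 2 seats).
Remainders in descending order: East 0.8288, South 0.7038, North 0.4674.
The surplus seats go to East, South.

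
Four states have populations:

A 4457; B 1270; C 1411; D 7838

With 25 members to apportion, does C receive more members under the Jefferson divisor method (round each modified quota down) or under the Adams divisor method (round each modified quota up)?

Adams

Jefferson: A 7, B 2, C 2, D 14.
Adams: A 7, B 2, C 3, D 13.
C gets 2 under Jefferson and 3 under Adams.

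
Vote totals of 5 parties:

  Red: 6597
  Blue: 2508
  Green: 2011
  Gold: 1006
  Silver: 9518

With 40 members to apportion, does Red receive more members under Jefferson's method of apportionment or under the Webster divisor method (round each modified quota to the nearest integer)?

Jefferson: Red 13, Blue 4, Green 3, Gold 2, Silver 18.
Webster: Red 12, Blue 5, Green 4, Gold 2, Silver 17.
Red gets 13 under Jefferson and 12 under Webster.

Jefferson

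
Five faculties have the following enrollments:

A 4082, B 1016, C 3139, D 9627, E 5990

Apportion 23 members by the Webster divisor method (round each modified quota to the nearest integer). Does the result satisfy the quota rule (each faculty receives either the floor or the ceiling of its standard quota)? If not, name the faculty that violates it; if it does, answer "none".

none

Standard quotas: A 3.936, B 0.980, C 3.027, D 9.282, E 5.776.
Webster allocation: A 4, B 1, C 3, D 9, E 6.
Every allocation lies between the lower and upper quota.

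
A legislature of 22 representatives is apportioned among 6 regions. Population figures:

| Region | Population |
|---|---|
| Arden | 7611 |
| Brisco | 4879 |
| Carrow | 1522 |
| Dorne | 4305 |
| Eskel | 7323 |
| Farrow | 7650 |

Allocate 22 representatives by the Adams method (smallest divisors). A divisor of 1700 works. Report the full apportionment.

With modified divisor 1700: modified quotas Arden 4.477, Brisco 2.870, Carrow 0.895, Dorne 2.532, Eskel 4.308, Farrow 4.500.
Rounding up: Arden 5, Brisco 3, Carrow 1, Dorne 3, Eskel 5, Farrow 5 (total 22).

Arden: 5, Brisco: 3, Carrow: 1, Dorne: 3, Eskel: 5, Farrow: 5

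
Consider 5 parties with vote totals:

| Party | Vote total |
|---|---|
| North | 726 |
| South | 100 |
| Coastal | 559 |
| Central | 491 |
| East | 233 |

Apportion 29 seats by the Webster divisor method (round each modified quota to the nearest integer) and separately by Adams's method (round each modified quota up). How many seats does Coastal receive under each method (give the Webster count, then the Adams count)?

Webster: North 10, South 1, Coastal 8, Central 7, East 3.
Adams: North 10, South 2, Coastal 7, Central 7, East 3.
Coastal gets 8 under Webster and 7 under Adams.

8 and 7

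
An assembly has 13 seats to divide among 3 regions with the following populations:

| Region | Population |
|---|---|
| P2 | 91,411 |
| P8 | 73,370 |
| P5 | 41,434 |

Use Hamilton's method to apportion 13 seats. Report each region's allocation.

The standard divisor is 206215/13 ≈ 15862.692.
Standard quotas: P2 5.7626, P8 4.6253, P5 2.6120.
Lower quotas: P2 5, P8 4, P5 2 (sum 11, leaving 2 seats).
Remainders in descending order: P2 0.7626, P8 0.6253, P5 0.6120.
The surplus seats go to P2, P8.

P2 6, P8 5, P5 2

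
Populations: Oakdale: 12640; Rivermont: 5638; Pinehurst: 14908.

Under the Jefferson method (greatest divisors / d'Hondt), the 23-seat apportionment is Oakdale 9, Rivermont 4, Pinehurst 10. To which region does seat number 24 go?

Pinehurst

Priority for the next seat is population ÷ (current seats + 1).
Priorities: Oakdale 1264.000, Rivermont 1127.600, Pinehurst 1355.273.
Highest priority: Pinehurst.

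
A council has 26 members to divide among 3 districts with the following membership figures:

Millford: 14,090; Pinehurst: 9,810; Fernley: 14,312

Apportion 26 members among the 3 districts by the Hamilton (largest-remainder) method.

Standard divisor: 38212 ÷ 26 ≈ 1469.692.
Standard quotas: Millford 9.5870, Pinehurst 6.6749, Fernley 9.7381.
Lower quotas: Millford 9, Pinehurst 6, Fernley 9 (sum 24, leaving 2 seats).
Remainders in descending order: Fernley 0.7381, Pinehurst 0.6749, Millford 0.5870.
The surplus seats go to Fernley, Pinehurst.

Millford: 9, Pinehurst: 7, Fernley: 10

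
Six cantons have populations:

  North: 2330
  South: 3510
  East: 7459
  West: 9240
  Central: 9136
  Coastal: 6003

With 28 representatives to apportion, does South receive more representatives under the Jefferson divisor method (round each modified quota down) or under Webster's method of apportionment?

Jefferson: North 1, South 2, East 6, West 7, Central 7, Coastal 5.
Webster: North 2, South 3, East 5, West 7, Central 7, Coastal 4.
South gets 2 under Jefferson and 3 under Webster.

Webster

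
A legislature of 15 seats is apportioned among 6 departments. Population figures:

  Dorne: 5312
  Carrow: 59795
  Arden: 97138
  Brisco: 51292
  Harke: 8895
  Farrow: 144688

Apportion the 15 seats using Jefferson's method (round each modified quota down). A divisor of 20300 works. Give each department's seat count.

Dorne 0, Carrow 2, Arden 4, Brisco 2, Harke 0, Farrow 7

With modified divisor 20300: modified quotas Dorne 0.262, Carrow 2.946, Arden 4.785, Brisco 2.527, Harke 0.438, Farrow 7.127.
Rounding down: Dorne 0, Carrow 2, Arden 4, Brisco 2, Harke 0, Farrow 7 (total 15).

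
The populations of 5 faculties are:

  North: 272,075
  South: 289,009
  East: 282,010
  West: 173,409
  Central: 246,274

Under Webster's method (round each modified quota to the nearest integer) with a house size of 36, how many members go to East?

8

Standard divisor 1262777/36 ≈ 35077.139; standard quotas: North 7.756, South 8.239, East 8.040, West 4.944, Central 7.021.
Rounding to the nearest integer gives North 8, South 8, East 8, West 5, Central 7 — total 36, matching the house size, so no adjustment is needed.
East receives 8.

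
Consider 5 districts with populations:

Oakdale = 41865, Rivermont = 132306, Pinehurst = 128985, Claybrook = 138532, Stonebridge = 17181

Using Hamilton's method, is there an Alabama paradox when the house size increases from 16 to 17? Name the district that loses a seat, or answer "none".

At 16 seats: Oakdale 1, Rivermont 5, Pinehurst 4, Claybrook 5, Stonebridge 1.
At 17 seats: Oakdale 1, Rivermont 5, Pinehurst 5, Claybrook 5, Stonebridge 1.
No district's allocation decreased.

none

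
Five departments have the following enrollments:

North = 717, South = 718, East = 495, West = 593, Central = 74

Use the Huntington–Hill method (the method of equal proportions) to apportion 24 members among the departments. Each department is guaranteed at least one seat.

With divisor 110.66: modified quotas North 6.479, South 6.488, East 4.473, West 5.359, Central 0.669.
Geometric-mean thresholds: North √(6·7)=6.481, South √(6·7)=6.481, East √(4·5)=4.472, West √(5·6)=5.477, Central (min 1).
Each quota rounded against its threshold gives North 6, South 7, East 5, West 5, Central 1 (total 24).

North 6; South 7; East 5; West 5; Central 1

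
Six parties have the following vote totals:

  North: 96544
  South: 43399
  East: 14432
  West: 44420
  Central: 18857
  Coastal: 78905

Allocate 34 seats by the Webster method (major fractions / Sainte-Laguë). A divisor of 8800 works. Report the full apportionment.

With modified divisor 8800: modified quotas North 10.971, South 4.932, East 1.640, West 5.048, Central 2.143, Coastal 8.966.
Rounding to the nearest integer: North 11, South 5, East 2, West 5, Central 2, Coastal 9 (total 34).

North 11; South 5; East 2; West 5; Central 2; Coastal 9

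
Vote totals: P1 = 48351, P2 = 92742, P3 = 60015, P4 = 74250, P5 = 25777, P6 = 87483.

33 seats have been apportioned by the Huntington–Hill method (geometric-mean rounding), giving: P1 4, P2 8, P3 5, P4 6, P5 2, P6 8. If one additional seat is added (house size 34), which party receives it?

Priority for the next seat is population ÷ (√(s·(s+1))).
Priorities: P1 10811.612, P2 10929.750, P3 10957.190, P4 11457.024, P5 10523.416, P6 10309.970.
Highest priority: P4.

P4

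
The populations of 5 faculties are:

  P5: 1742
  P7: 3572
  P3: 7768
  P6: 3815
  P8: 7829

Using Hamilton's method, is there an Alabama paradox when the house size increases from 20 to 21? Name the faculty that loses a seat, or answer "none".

At 20 seats: P5 2, P7 3, P3 6, P6 3, P8 6.
At 21 seats: P5 1, P7 3, P3 7, P6 3, P8 7.
P5 drops from 2 to 1.

P5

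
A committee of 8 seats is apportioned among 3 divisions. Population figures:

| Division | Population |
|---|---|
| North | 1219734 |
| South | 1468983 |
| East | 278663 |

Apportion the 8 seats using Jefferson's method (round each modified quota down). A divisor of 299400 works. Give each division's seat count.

North=4, South=4, East=0

With modified divisor 299400: modified quotas North 4.074, South 4.906, East 0.931.
Rounding down: North 4, South 4, East 0 (total 8).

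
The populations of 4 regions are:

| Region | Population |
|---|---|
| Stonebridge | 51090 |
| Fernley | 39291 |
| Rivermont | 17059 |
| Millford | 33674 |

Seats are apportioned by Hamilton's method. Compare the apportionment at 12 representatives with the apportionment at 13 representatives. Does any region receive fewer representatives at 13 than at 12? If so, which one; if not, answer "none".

At 12 seats: Stonebridge 4, Fernley 3, Rivermont 2, Millford 3.
At 13 seats: Stonebridge 5, Fernley 4, Rivermont 1, Millford 3.
Rivermont drops from 2 to 1.

Rivermont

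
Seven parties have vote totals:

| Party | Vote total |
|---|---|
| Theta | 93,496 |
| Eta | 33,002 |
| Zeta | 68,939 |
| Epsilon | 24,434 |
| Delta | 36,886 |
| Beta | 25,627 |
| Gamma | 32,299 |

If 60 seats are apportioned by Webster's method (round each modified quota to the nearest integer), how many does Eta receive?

6

Standard divisor 314683/60 ≈ 5244.717; standard quotas: Theta 17.827, Eta 6.292, Zeta 13.144, Epsilon 4.659, Delta 7.033, Beta 4.886, Gamma 6.158.
Rounding to the nearest integer gives Theta 18, Eta 6, Zeta 13, Epsilon 5, Delta 7, Beta 5, Gamma 6 — total 60, matching the house size, so no adjustment is needed.
Eta receives 6.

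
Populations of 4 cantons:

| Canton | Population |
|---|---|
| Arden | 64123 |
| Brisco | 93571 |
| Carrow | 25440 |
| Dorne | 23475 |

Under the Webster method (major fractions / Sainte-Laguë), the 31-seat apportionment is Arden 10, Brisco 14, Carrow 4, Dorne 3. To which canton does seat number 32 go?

Priority for the next seat is population ÷ (current seats + 0.5).
Priorities: Arden 6106.952, Brisco 6453.172, Carrow 5653.333, Dorne 6707.143.
Highest priority: Dorne.

Dorne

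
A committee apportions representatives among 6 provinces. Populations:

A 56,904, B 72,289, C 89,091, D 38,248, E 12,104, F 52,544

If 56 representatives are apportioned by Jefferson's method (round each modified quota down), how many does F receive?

Standard divisor 321180/56 ≈ 5735.357; standard quotas: A 9.922, B 12.604, C 15.534, D 6.669, E 2.110, F 9.161.
Rounding down gives 9, 12, 15, 6, 2, 9 = 53 seats, so the divisor must be adjusted.
With modified divisor 5500: modified quotas A 10.346, B 13.143, C 16.198, D 6.954, E 2.201, F 9.553.
Rounding down: A 10, B 13, C 16, D 6, E 2, F 9 (total 56).
F receives 9.

9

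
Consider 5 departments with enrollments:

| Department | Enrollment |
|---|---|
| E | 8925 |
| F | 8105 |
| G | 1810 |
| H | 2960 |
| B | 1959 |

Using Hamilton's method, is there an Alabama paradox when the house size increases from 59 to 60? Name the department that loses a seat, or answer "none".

At 59 seats: E 22, F 20, G 5, H 7, B 5.
At 60 seats: E 23, F 20, G 5, H 7, B 5.
No department's allocation decreased.

none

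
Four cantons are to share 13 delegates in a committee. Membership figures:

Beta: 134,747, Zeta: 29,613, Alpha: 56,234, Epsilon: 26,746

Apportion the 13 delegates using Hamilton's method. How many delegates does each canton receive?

Beta 7, Zeta 2, Alpha 3, Epsilon 1

Total 247340; standard divisor 247340/13 ≈ 19026.154.
Standard quotas: Beta 7.0822, Zeta 1.5564, Alpha 2.9556, Epsilon 1.4057.
Lower quotas: Beta 7, Zeta 1, Alpha 2, Epsilon 1 (sum 11, leaving 2 seats).
Remainders in descending order: Alpha 0.9556, Zeta 0.5564, Epsilon 0.4057, Beta 0.0822.
Largest remainders: Alpha, Zeta receive the extra seats.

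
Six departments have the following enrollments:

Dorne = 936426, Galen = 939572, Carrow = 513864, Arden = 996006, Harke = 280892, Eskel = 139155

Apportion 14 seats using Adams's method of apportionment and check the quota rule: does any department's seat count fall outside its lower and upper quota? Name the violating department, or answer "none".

Standard quotas: Dorne 3.445, Galen 3.456, Carrow 1.890, Arden 3.664, Harke 1.033, Eskel 0.512.
Adams allocation: Dorne 3, Galen 3, Carrow 2, Arden 4, Harke 1, Eskel 1.
Every allocation lies between the lower and upper quota.

none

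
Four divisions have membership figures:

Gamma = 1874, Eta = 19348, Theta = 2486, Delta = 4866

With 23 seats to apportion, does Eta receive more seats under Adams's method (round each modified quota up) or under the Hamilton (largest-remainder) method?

Hamilton

Adams: Gamma 2, Eta 15, Theta 2, Delta 4.
Hamilton: Gamma 1, Eta 16, Theta 2, Delta 4.
Eta gets 15 under Adams and 16 under Hamilton.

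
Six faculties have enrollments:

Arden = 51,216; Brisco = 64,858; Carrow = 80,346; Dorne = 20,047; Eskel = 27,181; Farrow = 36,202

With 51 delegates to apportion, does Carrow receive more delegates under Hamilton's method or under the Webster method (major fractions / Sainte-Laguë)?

Hamilton: Arden 9, Brisco 12, Carrow 15, Dorne 4, Eskel 5, Farrow 6.
Webster: Arden 9, Brisco 12, Carrow 14, Dorne 4, Eskel 5, Farrow 7.
Carrow gets 15 under Hamilton and 14 under Webster.

Hamilton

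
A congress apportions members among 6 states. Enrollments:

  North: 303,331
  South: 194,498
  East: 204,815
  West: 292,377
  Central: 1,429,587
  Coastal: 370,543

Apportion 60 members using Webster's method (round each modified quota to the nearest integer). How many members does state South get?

4

Standard divisor 2795151/60 ≈ 46585.85; standard quotas: North 6.511, South 4.175, East 4.397, West 6.276, Central 30.687, Coastal 7.954.
Rounding to the nearest integer gives North 7, South 4, East 4, West 6, Central 31, Coastal 8 — total 60, matching the house size, so no adjustment is needed.
South receives 4.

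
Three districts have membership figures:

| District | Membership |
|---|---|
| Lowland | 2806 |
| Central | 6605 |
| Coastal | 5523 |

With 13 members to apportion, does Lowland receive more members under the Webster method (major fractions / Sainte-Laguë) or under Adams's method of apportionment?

Adams

Webster: Lowland 2, Central 6, Coastal 5.
Adams: Lowland 3, Central 5, Coastal 5.
Lowland gets 2 under Webster and 3 under Adams.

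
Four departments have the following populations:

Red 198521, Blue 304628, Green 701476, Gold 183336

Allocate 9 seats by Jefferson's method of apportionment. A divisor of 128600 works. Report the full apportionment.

With modified divisor 128600: modified quotas Red 1.544, Blue 2.369, Green 5.455, Gold 1.426.
Rounding down: Red 1, Blue 2, Green 5, Gold 1 (total 9).

Red 1, Blue 2, Green 5, Gold 1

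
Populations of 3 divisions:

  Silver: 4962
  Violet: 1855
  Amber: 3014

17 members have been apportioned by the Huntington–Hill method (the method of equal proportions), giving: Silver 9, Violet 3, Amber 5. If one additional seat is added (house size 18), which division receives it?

Priority for the next seat is population ÷ (√(s·(s+1))).
Priorities: Silver 523.041, Violet 535.492, Amber 550.279.
Highest priority: Amber.

Amber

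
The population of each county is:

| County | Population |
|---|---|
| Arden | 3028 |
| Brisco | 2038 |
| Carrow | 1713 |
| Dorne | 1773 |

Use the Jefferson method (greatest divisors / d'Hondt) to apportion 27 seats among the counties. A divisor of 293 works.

With modified divisor 293: modified quotas Arden 10.334, Brisco 6.956, Carrow 5.846, Dorne 6.051.
Rounding down: Arden 10, Brisco 6, Carrow 5, Dorne 6 (total 27).

Arden=10; Brisco=6; Carrow=5; Dorne=6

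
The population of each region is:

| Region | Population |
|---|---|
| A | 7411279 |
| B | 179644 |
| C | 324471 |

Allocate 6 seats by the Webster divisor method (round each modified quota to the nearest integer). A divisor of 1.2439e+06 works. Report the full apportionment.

A 6, B 0, C 0

With modified divisor 1.2439e+06: modified quotas A 5.958, B 0.144, C 0.261.
Rounding to the nearest integer: A 6, B 0, C 0 (total 6).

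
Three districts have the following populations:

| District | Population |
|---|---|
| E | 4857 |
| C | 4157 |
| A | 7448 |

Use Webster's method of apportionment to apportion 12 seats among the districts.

E: 4, C: 3, A: 5

Standard divisor 16462/12 ≈ 1371.833; standard quotas: E 3.541, C 3.030, A 5.429.
Rounding to the nearest integer gives E 4, C 3, A 5 — total 12, matching the house size, so no adjustment is needed.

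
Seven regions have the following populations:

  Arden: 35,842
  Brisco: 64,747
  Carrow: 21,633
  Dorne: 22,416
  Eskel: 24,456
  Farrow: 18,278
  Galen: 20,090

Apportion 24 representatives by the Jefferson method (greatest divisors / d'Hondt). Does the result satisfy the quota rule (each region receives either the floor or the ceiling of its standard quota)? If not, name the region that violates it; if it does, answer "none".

Standard quotas: Arden 4.146, Brisco 7.490, Carrow 2.503, Dorne 2.593, Eskel 2.829, Farrow 2.114, Galen 2.324.
Jefferson allocation: Arden 4, Brisco 8, Carrow 2, Dorne 3, Eskel 3, Farrow 2, Galen 2.
Every allocation lies between the lower and upper quota.

none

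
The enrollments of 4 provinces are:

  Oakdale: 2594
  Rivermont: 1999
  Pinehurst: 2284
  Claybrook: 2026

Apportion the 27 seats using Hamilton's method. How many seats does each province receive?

Standard divisor: 8903 ÷ 27 ≈ 329.741.
Standard quotas: Oakdale 7.867, Rivermont 6.062, Pinehurst 6.927, Claybrook 6.144.
Lower quotas: Oakdale 7, Rivermont 6, Pinehurst 6, Claybrook 6 (sum 25, leaving 2 seats).
Remainders in descending order: Pinehurst 0.927, Oakdale 0.867, Claybrook 0.144, Rivermont 0.062.
Largest remainders: Pinehurst, Oakdale receive the extra seats.

Oakdale=8, Rivermont=6, Pinehurst=7, Claybrook=6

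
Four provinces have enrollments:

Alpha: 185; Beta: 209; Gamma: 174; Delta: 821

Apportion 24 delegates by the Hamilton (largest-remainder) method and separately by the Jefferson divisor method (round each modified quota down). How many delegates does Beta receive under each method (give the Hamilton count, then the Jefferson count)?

Hamilton: Alpha 3, Beta 4, Gamma 3, Delta 14.
Jefferson: Alpha 3, Beta 3, Gamma 3, Delta 15.
Beta gets 4 under Hamilton and 3 under Jefferson.

4 and 3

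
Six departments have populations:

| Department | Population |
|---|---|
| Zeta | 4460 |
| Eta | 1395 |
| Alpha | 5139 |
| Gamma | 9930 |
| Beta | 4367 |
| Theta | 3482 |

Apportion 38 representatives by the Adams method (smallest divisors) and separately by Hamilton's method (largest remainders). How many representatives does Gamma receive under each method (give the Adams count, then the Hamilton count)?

Adams: Zeta 6, Eta 2, Alpha 7, Gamma 12, Beta 6, Theta 5.
Hamilton: Zeta 6, Eta 2, Alpha 7, Gamma 13, Beta 6, Theta 4.
Gamma gets 12 under Adams and 13 under Hamilton.

12 and 13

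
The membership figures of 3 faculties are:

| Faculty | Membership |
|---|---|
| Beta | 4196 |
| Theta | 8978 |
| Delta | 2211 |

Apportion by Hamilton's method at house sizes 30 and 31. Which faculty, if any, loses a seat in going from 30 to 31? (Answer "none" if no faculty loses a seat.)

none

At 30 seats: Beta 8, Theta 18, Delta 4.
At 31 seats: Beta 8, Theta 18, Delta 5.
No faculty's allocation decreased.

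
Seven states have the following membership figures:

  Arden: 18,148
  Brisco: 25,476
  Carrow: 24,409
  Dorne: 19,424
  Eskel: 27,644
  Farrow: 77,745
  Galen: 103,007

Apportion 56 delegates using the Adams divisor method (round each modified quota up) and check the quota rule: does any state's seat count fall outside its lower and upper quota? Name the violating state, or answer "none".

Standard quotas: Arden 3.435, Brisco 4.822, Carrow 4.620, Dorne 3.677, Eskel 5.233, Farrow 14.716, Galen 19.497.
Adams allocation: Arden 4, Brisco 5, Carrow 5, Dorne 4, Eskel 5, Farrow 14, Galen 19.
Every allocation lies between the lower and upper quota.

none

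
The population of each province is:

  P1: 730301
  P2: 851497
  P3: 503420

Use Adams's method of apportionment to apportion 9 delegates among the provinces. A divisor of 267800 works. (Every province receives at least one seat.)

P1=3; P2=4; P3=2

With modified divisor 267800: modified quotas P1 2.727, P2 3.180, P3 1.880.
Rounding up: P1 3, P2 4, P3 2 (total 9).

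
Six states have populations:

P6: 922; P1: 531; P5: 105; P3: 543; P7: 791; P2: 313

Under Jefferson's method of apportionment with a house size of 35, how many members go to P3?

Standard divisor 3205/35 ≈ 91.571; standard quotas: P6 10.069, P1 5.799, P5 1.147, P3 5.930, P7 8.638, P2 3.418.
Rounding down gives 10, 5, 1, 5, 8, 3 = 32 seats, so the divisor must be adjusted.
With modified divisor 86: modified quotas P6 10.721, P1 6.174, P5 1.221, P3 6.314, P7 9.198, P2 3.640.
Rounding down: P6 10, P1 6, P5 1, P3 6, P7 9, P2 3 (total 35).
P3 receives 6.

6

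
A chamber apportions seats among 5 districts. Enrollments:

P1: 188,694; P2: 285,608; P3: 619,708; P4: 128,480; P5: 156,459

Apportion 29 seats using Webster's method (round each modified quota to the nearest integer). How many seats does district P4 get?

Standard divisor 1378949/29 ≈ 47549.966; standard quotas: P1 3.968, P2 6.006, P3 13.033, P4 2.702, P5 3.290.
Rounding to the nearest integer gives P1 4, P2 6, P3 13, P4 3, P5 3 — total 29, matching the house size, so no adjustment is needed.
P4 receives 3.

3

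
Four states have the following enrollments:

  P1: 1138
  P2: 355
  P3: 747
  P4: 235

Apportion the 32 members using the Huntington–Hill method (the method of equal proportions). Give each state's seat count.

With divisor 78.6: modified quotas P1 14.478, P2 4.517, P3 9.504, P4 2.990.
Geometric-mean thresholds: P1 √(14·15)=14.491, P2 √(4·5)=4.472, P3 √(9·10)=9.487, P4 √(2·3)=2.449.
Each quota rounded against its threshold gives P1 14, P2 5, P3 10, P4 3 (total 32).

P1=14, P2=5, P3=10, P4=3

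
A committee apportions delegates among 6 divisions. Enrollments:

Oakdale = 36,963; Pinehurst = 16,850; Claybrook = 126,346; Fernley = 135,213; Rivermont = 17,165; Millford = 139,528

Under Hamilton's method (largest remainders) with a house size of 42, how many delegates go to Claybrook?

11

The standard divisor is 472065/42 ≈ 11239.643.
Standard quotas: Oakdale 3.2886, Pinehurst 1.4992, Claybrook 11.2411, Fernley 12.0300, Rivermont 1.5272, Millford 12.4139.
Lower quotas: Oakdale 3, Pinehurst 1, Claybrook 11, Fernley 12, Rivermont 1, Millford 12 (sum 40, leaving 2 seats).
Remainders in descending order: Rivermont 0.5272, Pinehurst 0.4992, Millford 0.4139, Oakdale 0.2886, Claybrook 0.2411, Fernley 0.0300.
Largest remainders: Rivermont, Pinehurst receive the extra seats.
Claybrook receives 11.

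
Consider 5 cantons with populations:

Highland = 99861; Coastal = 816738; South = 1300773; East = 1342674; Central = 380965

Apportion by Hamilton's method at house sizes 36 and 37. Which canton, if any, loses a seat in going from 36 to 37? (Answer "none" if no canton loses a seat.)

Central

At 36 seats: Highland 1, Coastal 7, South 12, East 12, Central 4.
At 37 seats: Highland 1, Coastal 8, South 12, East 13, Central 3.
Central drops from 4 to 3.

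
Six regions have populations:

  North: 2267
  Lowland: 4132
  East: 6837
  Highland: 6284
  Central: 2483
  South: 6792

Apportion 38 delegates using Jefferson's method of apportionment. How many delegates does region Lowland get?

5

Standard divisor 28795/38 ≈ 757.763; standard quotas: North 2.992, Lowland 5.453, East 9.023, Highland 8.293, Central 3.277, South 8.963.
Rounding down gives 2, 5, 9, 8, 3, 8 = 35 seats, so the divisor must be adjusted.
With modified divisor 693: modified quotas North 3.271, Lowland 5.962, East 9.866, Highland 9.068, Central 3.583, South 9.801.
Rounding down: North 3, Lowland 5, East 9, Highland 9, Central 3, South 9 (total 38).
Lowland receives 5.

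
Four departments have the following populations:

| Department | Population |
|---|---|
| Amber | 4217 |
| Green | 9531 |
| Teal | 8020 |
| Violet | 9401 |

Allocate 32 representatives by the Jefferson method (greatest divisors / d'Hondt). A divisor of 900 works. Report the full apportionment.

With modified divisor 900: modified quotas Amber 4.686, Green 10.590, Teal 8.911, Violet 10.446.
Rounding down: Amber 4, Green 10, Teal 8, Violet 10 (total 32).

Amber: 4; Green: 10; Teal: 8; Violet: 10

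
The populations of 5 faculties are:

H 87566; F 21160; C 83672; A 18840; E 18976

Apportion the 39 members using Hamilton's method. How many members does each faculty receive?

Standard divisor: 230214 ÷ 39 ≈ 5902.923.
Standard quotas: H 14.8343, F 3.5847, C 14.1747, A 3.1916, E 3.2147.
Lower quotas: H 14, F 3, C 14, A 3, E 3 (sum 37, leaving 2 seats).
Remainders in descending order: H 0.8343, F 0.5847, E 0.2147, A 0.1916, C 0.1747.
Largest remainders: H, F receive the extra seats.

H 15, F 4, C 14, A 3, E 3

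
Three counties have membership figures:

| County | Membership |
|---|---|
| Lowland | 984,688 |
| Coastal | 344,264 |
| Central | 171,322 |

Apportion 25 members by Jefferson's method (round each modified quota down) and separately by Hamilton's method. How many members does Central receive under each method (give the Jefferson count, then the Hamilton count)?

Jefferson: Lowland 17, Coastal 6, Central 2.
Hamilton: Lowland 16, Coastal 6, Central 3.
Central gets 2 under Jefferson and 3 under Hamilton.

2 and 3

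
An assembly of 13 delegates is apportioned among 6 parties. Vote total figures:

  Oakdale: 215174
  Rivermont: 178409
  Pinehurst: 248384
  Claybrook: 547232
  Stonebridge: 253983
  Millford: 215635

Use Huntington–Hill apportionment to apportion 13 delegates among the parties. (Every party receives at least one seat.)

Oakdale 2, Rivermont 1, Pinehurst 2, Claybrook 4, Stonebridge 2, Millford 2

With divisor 139153: modified quotas Oakdale 1.546, Rivermont 1.282, Pinehurst 1.785, Claybrook 3.933, Stonebridge 1.825, Millford 1.550.
Geometric-mean thresholds: Oakdale √(1·2)=1.414, Rivermont √(1·2)=1.414, Pinehurst √(1·2)=1.414, Claybrook √(3·4)=3.464, Stonebridge √(1·2)=1.414, Millford √(1·2)=1.414.
Each quota rounded against its threshold gives Oakdale 2, Rivermont 1, Pinehurst 2, Claybrook 4, Stonebridge 2, Millford 2 (total 13).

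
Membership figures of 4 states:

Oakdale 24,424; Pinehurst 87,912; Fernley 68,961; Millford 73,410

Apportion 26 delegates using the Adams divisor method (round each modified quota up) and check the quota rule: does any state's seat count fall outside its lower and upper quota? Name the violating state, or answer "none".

Standard quotas: Oakdale 2.493, Pinehurst 8.974, Fernley 7.039, Millford 7.494.
Adams allocation: Oakdale 3, Pinehurst 9, Fernley 7, Millford 7.
Every allocation lies between the lower and upper quota.

none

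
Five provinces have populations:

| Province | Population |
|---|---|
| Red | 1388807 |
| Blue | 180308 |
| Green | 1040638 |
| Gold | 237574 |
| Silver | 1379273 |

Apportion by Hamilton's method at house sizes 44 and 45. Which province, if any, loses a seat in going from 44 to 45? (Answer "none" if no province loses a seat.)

At 44 seats: Red 14, Blue 2, Green 11, Gold 3, Silver 14.
At 45 seats: Red 15, Blue 2, Green 11, Gold 2, Silver 15.
Gold drops from 3 to 2.

Gold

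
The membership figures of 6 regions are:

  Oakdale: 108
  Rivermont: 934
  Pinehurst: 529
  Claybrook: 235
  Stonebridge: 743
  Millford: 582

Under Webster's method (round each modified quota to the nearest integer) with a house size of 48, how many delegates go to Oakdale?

Standard divisor 3131/48 ≈ 65.229; standard quotas: Oakdale 1.656, Rivermont 14.319, Pinehurst 8.110, Claybrook 3.603, Stonebridge 11.391, Millford 8.922.
Rounding to the nearest integer gives Oakdale 2, Rivermont 14, Pinehurst 8, Claybrook 4, Stonebridge 11, Millford 9 — total 48, matching the house size, so no adjustment is needed.
Oakdale receives 2.

2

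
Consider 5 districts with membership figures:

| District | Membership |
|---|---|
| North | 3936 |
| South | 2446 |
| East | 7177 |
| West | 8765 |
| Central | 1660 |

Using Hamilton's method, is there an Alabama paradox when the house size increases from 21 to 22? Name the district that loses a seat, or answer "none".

At 21 seats: North 3, South 2, East 6, West 8, Central 2.
At 22 seats: North 4, South 2, East 7, West 8, Central 1.
Central drops from 2 to 1.

Central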